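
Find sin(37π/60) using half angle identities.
sin(37π/60) = √((1 - cos 37π/30)/2) = 0.9336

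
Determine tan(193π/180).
tan(193π/180) = 0.2309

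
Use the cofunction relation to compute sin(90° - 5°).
sin(90° - 5°) = cos(5°) = 0.9962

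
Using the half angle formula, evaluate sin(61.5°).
sin(61.5°) = √((1 - cos 123°)/2) = 0.8788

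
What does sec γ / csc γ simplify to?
sec γ / csc γ = tan γ (using Reciprocal identities)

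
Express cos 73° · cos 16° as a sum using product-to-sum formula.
cos 73° cos 16° = (1/2)[cos(73°-16°) + cos(73°+16°)]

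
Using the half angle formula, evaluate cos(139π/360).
cos(139π/360) = √((1 + cos 139π/180)/2) = 0.3502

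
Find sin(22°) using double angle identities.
sin(22°) = 2 sin 11° cos 11° = 0.3746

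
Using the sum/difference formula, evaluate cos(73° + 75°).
cos(73° + 75°) = cos 73° cos 75° - sin 73° sin 75° = -0.848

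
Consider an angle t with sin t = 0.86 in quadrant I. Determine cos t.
cos t = √(1 - sin²t) = 0.5103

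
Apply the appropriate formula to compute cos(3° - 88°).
cos(3° - 88°) = cos 3° cos 88° + sin 3° sin 88° = 0.08716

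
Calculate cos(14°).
cos(14°) = 0.9703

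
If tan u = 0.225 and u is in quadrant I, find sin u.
sin u = 0.2195 (using tan²u + 1 = sec²u)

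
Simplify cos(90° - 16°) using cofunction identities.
cos(90° - 16°) = sin(16°)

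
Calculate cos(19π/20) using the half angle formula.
cos(19π/20) = -√((1 + cos 19π/10)/2) = -0.9877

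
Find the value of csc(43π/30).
csc(43π/30) = -1.022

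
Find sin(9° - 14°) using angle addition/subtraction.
sin(9° - 14°) = sin 9° cos 14° - cos 9° sin 14° = -0.08716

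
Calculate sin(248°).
sin(248°) = -0.9272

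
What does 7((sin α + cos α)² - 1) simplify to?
7((sin α + cos α)² - 1) = 7(sin(2α)) (using Pythagorean + double angle)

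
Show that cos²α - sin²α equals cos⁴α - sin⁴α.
RHS = (cos²α - sin²α)(cos²α + sin²α) = (cos²α - sin²α) · 1 = cos²α - sin²α = LHS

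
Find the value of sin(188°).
sin(188°) = -0.1392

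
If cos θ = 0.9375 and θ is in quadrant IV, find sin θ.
sin θ = -0.348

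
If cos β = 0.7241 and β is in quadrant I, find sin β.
sin β = 0.6897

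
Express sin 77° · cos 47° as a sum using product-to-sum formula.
sin 77° cos 47° = (1/2)[sin(77°+47°) + sin(77°-47°)]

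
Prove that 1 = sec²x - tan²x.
RHS = 1/cos²x - sin²x/cos²x = (1 - sin²x)/cos²x = cos²x/cos²x = 1 = LHS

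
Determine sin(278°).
sin(278°) = -0.9903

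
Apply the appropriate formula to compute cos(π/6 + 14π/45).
cos(π/6 + 14π/45) = cos π/6 cos 14π/45 - sin π/6 sin 14π/45 = 0.06976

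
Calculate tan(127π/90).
tan(127π/90) = 3.487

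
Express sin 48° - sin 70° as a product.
sin 48° - sin 70° = 2 cos(59°) sin(-11°)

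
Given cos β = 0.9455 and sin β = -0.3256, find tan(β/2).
tan(β/2) = sin β / (1 + cos β) = -0.1674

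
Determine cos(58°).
cos(58°) = 0.5299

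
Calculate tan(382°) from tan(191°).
tan(382°) = 2 tan 191° / (1 - tan²191°) = 0.404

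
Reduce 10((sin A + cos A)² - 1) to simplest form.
10((sin A + cos A)² - 1) = 10(sin(2A)) (using Pythagorean + double angle)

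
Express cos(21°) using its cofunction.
cos(21°) = sin(90° - 21°) = sin(69°)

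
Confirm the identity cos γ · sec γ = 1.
LHS = cos γ · (1/cos γ) = 1 = RHS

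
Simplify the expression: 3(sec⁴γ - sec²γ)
3(sec⁴γ - sec²γ) = 3(tan⁴γ + tan²γ) (using Pythagorean)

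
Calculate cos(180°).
cos(180°) = -1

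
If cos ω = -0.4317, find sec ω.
sec ω = 1/cos ω = -2.316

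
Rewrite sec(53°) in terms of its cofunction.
sec(53°) = csc(90° - 53°) = csc(37°)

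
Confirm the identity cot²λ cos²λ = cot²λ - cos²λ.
RHS = cos²λ/sin²λ - cos²λ = cos²λ(1/sin²λ - 1) = cos²λ · (1 - sin²λ)/sin²λ = cos²λ · cos²λ/sin²λ = cos²λ · cot²λ = LHS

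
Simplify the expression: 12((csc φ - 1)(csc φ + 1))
12((csc φ - 1)(csc φ + 1)) = 12(cot²φ) (using Diff. of squares)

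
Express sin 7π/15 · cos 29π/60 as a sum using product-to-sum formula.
sin 7π/15 cos 29π/60 = (1/2)[sin(7π/15+29π/60) + sin(7π/15-29π/60)]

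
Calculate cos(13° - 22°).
cos(13° - 22°) = cos 13° cos 22° + sin 13° sin 22° = 0.9877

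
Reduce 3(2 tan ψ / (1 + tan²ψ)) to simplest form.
3(2 tan ψ / (1 + tan²ψ)) = 3(sin(2ψ)) (using Double angle)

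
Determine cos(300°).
cos(300°) = 1/2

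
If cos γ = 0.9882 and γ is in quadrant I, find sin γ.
sin γ = 0.1532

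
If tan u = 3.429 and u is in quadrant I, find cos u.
cos u = 0.28 (using tan²u + 1 = sec²u)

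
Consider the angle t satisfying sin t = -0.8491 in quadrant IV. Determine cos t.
cos t = √(1 - sin²t) = 0.5282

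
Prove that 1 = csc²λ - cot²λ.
RHS = 1/sin²λ - cos²λ/sin²λ = (1 - cos²λ)/sin²λ = sin²λ/sin²λ = 1 = LHS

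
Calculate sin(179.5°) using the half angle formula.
sin(179.5°) = √((1 - cos 359°)/2) = 0.008727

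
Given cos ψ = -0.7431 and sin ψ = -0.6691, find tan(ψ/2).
tan(ψ/2) = sin ψ / (1 + cos ψ) = -2.605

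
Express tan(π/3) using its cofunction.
tan(π/3) = cot(π/2 - π/3) = cot(π/6)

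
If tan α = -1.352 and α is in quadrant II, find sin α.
sin α = 0.804 (using tan²α + 1 = sec²α)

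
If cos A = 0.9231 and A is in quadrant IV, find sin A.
sin A = -0.3846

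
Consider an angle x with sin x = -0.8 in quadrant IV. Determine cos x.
cos x = √(1 - sin²x) = 0.6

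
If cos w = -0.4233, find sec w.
sec w = 1/cos w = -2.362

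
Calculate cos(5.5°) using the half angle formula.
cos(5.5°) = √((1 + cos 11°)/2) = 0.9954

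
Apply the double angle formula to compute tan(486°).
tan(486°) = 2 tan 243° / (1 - tan²243°) = -1.376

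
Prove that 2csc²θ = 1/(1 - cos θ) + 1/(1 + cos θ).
RHS = [(1 + cos θ) + (1 - cos θ)] / [(1 - cos θ)(1 + cos θ)] = 2/(1 - cos²θ) = 2/sin²θ = 2csc²θ = LHS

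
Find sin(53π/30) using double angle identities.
sin(53π/30) = 2 sin 53π/60 cos 53π/60 = -0.6691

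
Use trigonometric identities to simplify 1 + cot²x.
1 + cot²x = csc²x (using Pythagorean identity)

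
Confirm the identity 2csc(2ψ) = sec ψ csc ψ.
LHS = 2/sin(2ψ) = 2/(2 sin ψ cos ψ) = 1/(sin ψ cos ψ) = (1/cos ψ)(1/sin ψ) = sec ψ csc ψ = RHS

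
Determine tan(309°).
tan(309°) = -1.235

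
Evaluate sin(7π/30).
sin(7π/30) = 0.6691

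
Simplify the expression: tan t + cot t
tan t + cot t = sec t csc t (using Quotient identities)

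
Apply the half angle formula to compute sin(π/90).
sin(π/90) = √((1 - cos π/45)/2) = 0.0349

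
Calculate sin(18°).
sin(18°) = 0.309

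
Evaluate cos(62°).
cos(62°) = 0.4695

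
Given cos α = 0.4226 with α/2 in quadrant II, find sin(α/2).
sin(α/2) = ±√((1 - cos α)/2); positive since α/2 ∈ QII, so sin(α/2) = 0.5373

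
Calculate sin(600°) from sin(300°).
sin(600°) = 2 sin 300° cos 300° = -√3/2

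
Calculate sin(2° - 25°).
sin(2° - 25°) = sin 2° cos 25° - cos 2° sin 25° = -0.3907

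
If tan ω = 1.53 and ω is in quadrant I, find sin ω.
sin ω = 0.8371 (using tan²ω + 1 = sec²ω)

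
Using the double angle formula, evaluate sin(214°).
sin(214°) = 2 sin 107° cos 107° = -0.5592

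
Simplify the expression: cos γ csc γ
cos γ csc γ = cot γ (using Reciprocal + quotient)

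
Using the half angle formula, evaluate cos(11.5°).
cos(11.5°) = √((1 + cos 23°)/2) = 0.9799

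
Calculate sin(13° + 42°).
sin(13° + 42°) = sin 13° cos 42° + cos 13° sin 42° = 0.8192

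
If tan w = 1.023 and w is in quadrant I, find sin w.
sin w = 0.7151 (using tan²w + 1 = sec²w)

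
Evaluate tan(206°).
tan(206°) = 0.4877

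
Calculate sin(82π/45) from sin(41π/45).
sin(82π/45) = 2 sin 41π/45 cos 41π/45 = -0.5299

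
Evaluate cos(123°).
cos(123°) = -0.5446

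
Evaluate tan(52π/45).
tan(52π/45) = 0.5317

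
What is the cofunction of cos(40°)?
cos(40°) = sin(90° - 40°) = sin(50°)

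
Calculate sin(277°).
sin(277°) = -0.9925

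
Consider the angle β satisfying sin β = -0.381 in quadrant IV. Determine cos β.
cos β = √(1 - sin²β) = 0.9246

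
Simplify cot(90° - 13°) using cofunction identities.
cot(90° - 13°) = tan(13°)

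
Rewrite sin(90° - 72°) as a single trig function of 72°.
sin(90° - 72°) = cos(72°)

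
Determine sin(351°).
sin(351°) = -0.1564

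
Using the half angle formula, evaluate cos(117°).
cos(117°) = -√((1 + cos 234°)/2) = -0.454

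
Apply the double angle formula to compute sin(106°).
sin(106°) = 2 sin 53° cos 53° = 0.9613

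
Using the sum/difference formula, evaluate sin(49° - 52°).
sin(49° - 52°) = sin 49° cos 52° - cos 49° sin 52° = -0.05234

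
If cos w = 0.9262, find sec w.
sec w = 1/cos w = 1.08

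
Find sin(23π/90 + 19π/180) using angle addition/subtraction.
sin(23π/90 + 19π/180) = sin 23π/90 cos 19π/180 + cos 23π/90 sin 19π/180 = 0.9063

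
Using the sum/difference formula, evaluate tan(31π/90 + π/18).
tan(31π/90 + π/18) = (tan 31π/90 + tan π/18)/(1 - tan 31π/90 tan π/18) = 3.078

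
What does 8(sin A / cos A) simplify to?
8(sin A / cos A) = 8(tan A) (using Quotient identity)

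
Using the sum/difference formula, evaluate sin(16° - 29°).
sin(16° - 29°) = sin 16° cos 29° - cos 16° sin 29° = -0.225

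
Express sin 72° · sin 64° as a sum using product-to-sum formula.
sin 72° sin 64° = (1/2)[cos(72°-64°) - cos(72°+64°)]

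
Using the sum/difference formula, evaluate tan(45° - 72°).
tan(45° - 72°) = (tan 45° - tan 72°)/(1 + tan 45° tan 72°) = -0.5095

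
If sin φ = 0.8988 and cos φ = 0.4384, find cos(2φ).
cos(2φ) = cos²φ - sin²φ = -0.6156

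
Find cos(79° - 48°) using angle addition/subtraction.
cos(79° - 48°) = cos 79° cos 48° + sin 79° sin 48° = 0.8572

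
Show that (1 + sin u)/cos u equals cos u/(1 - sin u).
LHS = (1 + sin u)(1 - sin u) / (cos u(1 - sin u)) = (1 - sin²u) / (cos u(1 - sin u)) = cos²u / (cos u(1 - sin u)) = cos u/(1 - sin u) = RHS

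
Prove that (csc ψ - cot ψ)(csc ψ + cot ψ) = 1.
LHS = csc²ψ - cot²ψ = (1 + cot²ψ) - cot²ψ = 1 = RHS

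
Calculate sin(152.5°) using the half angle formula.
sin(152.5°) = √((1 - cos 305°)/2) = 0.4617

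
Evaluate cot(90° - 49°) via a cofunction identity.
cot(90° - 49°) = tan(49°) = 1.15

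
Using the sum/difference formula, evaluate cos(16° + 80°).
cos(16° + 80°) = cos 16° cos 80° - sin 16° sin 80° = -0.1045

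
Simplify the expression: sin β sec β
sin β sec β = tan β (using Reciprocal + quotient)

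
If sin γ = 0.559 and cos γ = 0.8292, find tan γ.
tan γ = sin γ / cos γ = 0.6741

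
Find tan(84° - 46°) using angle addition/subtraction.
tan(84° - 46°) = (tan 84° - tan 46°)/(1 + tan 84° tan 46°) = 0.7813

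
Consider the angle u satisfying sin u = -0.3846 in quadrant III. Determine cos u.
cos u = ±√(1 - sin²u) = -0.9231 (negative in QIII)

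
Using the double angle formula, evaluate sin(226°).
sin(226°) = 2 sin 113° cos 113° = -0.7193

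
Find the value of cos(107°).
cos(107°) = -0.2924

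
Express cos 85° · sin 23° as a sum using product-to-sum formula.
cos 85° sin 23° = (1/2)[sin(85°+23°) - sin(85°-23°)]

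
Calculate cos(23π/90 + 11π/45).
cos(23π/90 + 11π/45) = cos 23π/90 cos 11π/45 - sin 23π/90 sin 11π/45 = 0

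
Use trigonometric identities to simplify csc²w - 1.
csc²w - 1 = cot²w (using Pythagorean identity)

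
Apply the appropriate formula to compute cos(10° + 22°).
cos(10° + 22°) = cos 10° cos 22° - sin 10° sin 22° = 0.848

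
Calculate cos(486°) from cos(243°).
cos(486°) = cos²243° - sin²243° = -0.5878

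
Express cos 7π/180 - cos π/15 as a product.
cos 7π/180 - cos π/15 = -2 sin(19π/360) sin(-π/72)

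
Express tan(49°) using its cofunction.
tan(49°) = cot(90° - 49°) = cot(41°)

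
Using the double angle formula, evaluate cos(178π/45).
cos(178π/45) = 1 - 2sin²89π/45 = 0.9903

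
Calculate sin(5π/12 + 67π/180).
sin(5π/12 + 67π/180) = sin 5π/12 cos 67π/180 + cos 5π/12 sin 67π/180 = 0.6157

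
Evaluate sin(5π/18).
sin(5π/18) = 0.766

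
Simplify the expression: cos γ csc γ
cos γ csc γ = cot γ (using Reciprocal + quotient)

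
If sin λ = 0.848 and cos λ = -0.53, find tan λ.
tan λ = sin λ / cos λ = -1.6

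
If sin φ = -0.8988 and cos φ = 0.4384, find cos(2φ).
cos(2φ) = cos²φ - sin²φ = -0.6156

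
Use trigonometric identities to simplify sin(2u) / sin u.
sin(2u) / sin u = 2 cos u (using Double angle)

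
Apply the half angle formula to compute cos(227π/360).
cos(227π/360) = -√((1 + cos 227π/180)/2) = -0.3987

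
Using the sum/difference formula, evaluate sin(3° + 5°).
sin(3° + 5°) = sin 3° cos 5° + cos 3° sin 5° = 0.1392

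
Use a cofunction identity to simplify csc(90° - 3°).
csc(90° - 3°) = sec(3°)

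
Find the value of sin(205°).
sin(205°) = -0.4226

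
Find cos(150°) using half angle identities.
cos(150°) = -√((1 + cos 300°)/2) = -√3/2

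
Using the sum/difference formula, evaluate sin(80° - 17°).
sin(80° - 17°) = sin 80° cos 17° - cos 80° sin 17° = 0.891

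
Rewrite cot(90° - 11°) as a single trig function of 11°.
cot(90° - 11°) = tan(11°)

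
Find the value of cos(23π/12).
cos(23π/12) = (√6+√2)/4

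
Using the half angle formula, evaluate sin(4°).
sin(4°) = √((1 - cos 8°)/2) = 0.06976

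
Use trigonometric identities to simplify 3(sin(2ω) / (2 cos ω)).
3(sin(2ω) / (2 cos ω)) = 3(sin ω) (using Double angle)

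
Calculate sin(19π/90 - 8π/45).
sin(19π/90 - 8π/45) = sin 19π/90 cos 8π/45 - cos 19π/90 sin 8π/45 = 0.1045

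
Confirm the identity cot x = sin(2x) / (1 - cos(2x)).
RHS = 2 sin x cos x / (2sin²x) = cos x/sin x = cot x = LHS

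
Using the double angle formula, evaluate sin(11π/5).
sin(11π/5) = 2 sin 11π/10 cos 11π/10 = 0.5878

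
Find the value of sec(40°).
sec(40°) = 1.305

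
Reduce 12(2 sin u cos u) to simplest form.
12(2 sin u cos u) = 12(sin(2u)) (using Double angle)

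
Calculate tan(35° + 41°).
tan(35° + 41°) = (tan 35° + tan 41°)/(1 - tan 35° tan 41°) = 4.011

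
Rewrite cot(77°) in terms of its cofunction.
cot(77°) = tan(90° - 77°) = tan(13°)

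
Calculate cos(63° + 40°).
cos(63° + 40°) = cos 63° cos 40° - sin 63° sin 40° = -0.225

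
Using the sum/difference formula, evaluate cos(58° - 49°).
cos(58° - 49°) = cos 58° cos 49° + sin 58° sin 49° = 0.9877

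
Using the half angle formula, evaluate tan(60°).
tan(60°) = sin 120° / (1 + cos 120°) = √3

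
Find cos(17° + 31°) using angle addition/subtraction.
cos(17° + 31°) = cos 17° cos 31° - sin 17° sin 31° = 0.6691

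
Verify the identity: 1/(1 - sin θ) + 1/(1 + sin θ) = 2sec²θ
LHS = [(1 + sin θ) + (1 - sin θ)] / [(1 - sin θ)(1 + sin θ)] = 2/(1 - sin²θ) = 2/cos²θ = 2sec²θ = RHS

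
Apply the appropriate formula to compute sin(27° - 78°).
sin(27° - 78°) = sin 27° cos 78° - cos 27° sin 78° = -0.7771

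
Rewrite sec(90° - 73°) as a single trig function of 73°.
sec(90° - 73°) = csc(73°)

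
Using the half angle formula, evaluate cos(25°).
cos(25°) = √((1 + cos 50°)/2) = 0.9063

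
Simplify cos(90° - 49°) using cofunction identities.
cos(90° - 49°) = sin(49°)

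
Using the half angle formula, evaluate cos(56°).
cos(56°) = √((1 + cos 112°)/2) = 0.5592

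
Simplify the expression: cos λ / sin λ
cos λ / sin λ = cot λ (using Quotient identity)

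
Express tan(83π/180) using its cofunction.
tan(83π/180) = cot(π/2 - 83π/180) = cot(7π/180)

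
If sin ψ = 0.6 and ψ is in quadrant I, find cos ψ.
cos ψ = 0.8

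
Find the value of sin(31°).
sin(31°) = 0.515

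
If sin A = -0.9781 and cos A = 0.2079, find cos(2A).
cos(2A) = cos²A - sin²A = -0.9135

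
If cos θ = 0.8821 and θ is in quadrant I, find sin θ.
sin θ = 0.4711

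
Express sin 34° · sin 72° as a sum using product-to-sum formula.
sin 34° sin 72° = (1/2)[cos(34°-72°) - cos(34°+72°)]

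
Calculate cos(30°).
cos(30°) = √3/2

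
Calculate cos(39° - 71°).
cos(39° - 71°) = cos 39° cos 71° + sin 39° sin 71° = 0.848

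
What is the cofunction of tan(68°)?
tan(68°) = cot(90° - 68°) = cot(22°)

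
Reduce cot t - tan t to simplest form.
cot t - tan t = 2 cot(2t) (using Double angle)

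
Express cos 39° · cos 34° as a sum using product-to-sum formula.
cos 39° cos 34° = (1/2)[cos(39°-34°) + cos(39°+34°)]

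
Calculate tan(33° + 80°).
tan(33° + 80°) = (tan 33° + tan 80°)/(1 - tan 33° tan 80°) = -2.356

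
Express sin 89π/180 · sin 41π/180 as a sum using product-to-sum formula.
sin 89π/180 sin 41π/180 = (1/2)[cos(89π/180-41π/180) - cos(89π/180+41π/180)]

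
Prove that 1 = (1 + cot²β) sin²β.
RHS = csc²β · sin²β = (1/sin²β) · sin²β = 1 = LHS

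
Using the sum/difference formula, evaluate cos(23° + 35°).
cos(23° + 35°) = cos 23° cos 35° - sin 23° sin 35° = 0.5299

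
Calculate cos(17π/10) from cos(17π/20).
cos(17π/10) = cos²17π/20 - sin²17π/20 = 0.5878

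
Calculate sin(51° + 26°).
sin(51° + 26°) = sin 51° cos 26° + cos 51° sin 26° = 0.9744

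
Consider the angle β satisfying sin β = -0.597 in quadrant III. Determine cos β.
cos β = ±√(1 - sin²β) = -0.8022 (negative in QIII)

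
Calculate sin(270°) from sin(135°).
sin(270°) = 2 sin 135° cos 135° = -1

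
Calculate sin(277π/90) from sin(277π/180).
sin(277π/90) = 2 sin 277π/180 cos 277π/180 = -0.2419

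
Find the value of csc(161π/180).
csc(161π/180) = 3.072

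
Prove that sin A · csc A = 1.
LHS = sin A · (1/sin A) = 1 = RHS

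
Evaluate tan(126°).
tan(126°) = -1.376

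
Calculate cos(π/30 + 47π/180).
cos(π/30 + 47π/180) = cos π/30 cos 47π/180 - sin π/30 sin 47π/180 = 0.6018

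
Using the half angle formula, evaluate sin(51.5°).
sin(51.5°) = √((1 - cos 103°)/2) = 0.7826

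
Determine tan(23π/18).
tan(23π/18) = 1.192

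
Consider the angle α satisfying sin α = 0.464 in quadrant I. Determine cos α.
cos α = √(1 - sin²α) = 0.8858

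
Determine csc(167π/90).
csc(167π/90) = -2.281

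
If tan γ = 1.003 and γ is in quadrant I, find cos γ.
cos γ = 0.706 (using tan²γ + 1 = sec²γ)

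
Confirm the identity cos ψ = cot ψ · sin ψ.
RHS = (cos ψ/sin ψ) · sin ψ = cos ψ = LHS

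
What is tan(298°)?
tan(298°) = -1.881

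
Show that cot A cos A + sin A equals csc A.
LHS = cos²A/sin A + sin A = (cos²A + sin²A)/sin A = 1/sin A = csc A = RHS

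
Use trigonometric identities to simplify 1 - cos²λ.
1 - cos²λ = sin²λ (using Pythagorean identity)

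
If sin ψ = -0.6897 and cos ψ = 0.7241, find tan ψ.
tan ψ = sin ψ / cos ψ = -0.9525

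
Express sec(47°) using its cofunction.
sec(47°) = csc(90° - 47°) = csc(43°)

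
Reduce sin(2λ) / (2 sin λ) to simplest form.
sin(2λ) / (2 sin λ) = cos λ (using Double angle)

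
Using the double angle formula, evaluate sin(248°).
sin(248°) = 2 sin 124° cos 124° = -0.9272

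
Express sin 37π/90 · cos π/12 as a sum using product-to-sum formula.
sin 37π/90 cos π/12 = (1/2)[sin(37π/90+π/12) + sin(37π/90-π/12)]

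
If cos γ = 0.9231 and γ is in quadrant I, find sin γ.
sin γ = 0.3846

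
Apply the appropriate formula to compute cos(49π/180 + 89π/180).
cos(49π/180 + 89π/180) = cos 49π/180 cos 89π/180 - sin 49π/180 sin 89π/180 = -0.7431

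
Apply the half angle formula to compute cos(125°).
cos(125°) = -√((1 + cos 250°)/2) = -0.5736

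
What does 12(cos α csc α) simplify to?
12(cos α csc α) = 12(cot α) (using Reciprocal + quotient)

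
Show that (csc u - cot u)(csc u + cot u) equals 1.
LHS = csc²u - cot²u = (1 + cot²u) - cot²u = 1 = RHS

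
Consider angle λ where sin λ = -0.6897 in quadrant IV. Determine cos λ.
cos λ = √(1 - sin²λ) = 0.7241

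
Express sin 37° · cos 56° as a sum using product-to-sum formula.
sin 37° cos 56° = (1/2)[sin(37°+56°) + sin(37°-56°)]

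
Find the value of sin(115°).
sin(115°) = 0.9063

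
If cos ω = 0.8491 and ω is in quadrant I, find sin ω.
sin ω = 0.5282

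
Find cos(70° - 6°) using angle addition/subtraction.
cos(70° - 6°) = cos 70° cos 6° + sin 70° sin 6° = 0.4384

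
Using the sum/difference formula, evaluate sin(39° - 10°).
sin(39° - 10°) = sin 39° cos 10° - cos 39° sin 10° = 0.4848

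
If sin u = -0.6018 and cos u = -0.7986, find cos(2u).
cos(2u) = cos²u - sin²u = 0.2756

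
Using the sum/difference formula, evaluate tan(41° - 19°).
tan(41° - 19°) = (tan 41° - tan 19°)/(1 + tan 41° tan 19°) = 0.404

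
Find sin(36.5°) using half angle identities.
sin(36.5°) = √((1 - cos 73°)/2) = 0.5948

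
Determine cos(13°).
cos(13°) = 0.9744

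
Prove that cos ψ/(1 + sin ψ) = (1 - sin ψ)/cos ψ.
RHS = (1 - sin ψ)(1 + sin ψ) / (cos ψ(1 + sin ψ)) = (1 - sin²ψ) / (cos ψ(1 + sin ψ)) = cos²ψ / (cos ψ(1 + sin ψ)) = cos ψ/(1 + sin ψ) = LHS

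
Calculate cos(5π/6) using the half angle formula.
cos(5π/6) = -√((1 + cos 5π/3)/2) = -√3/2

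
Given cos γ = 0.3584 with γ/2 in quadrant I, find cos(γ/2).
cos(γ/2) = ±√((1 + cos γ)/2); positive since γ/2 ∈ QI, so cos(γ/2) = 0.8241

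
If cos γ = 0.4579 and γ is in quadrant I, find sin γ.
sin γ = 0.889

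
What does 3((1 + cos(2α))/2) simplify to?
3((1 + cos(2α))/2) = 3(cos²α) (using Power reduction)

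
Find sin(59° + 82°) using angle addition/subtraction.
sin(59° + 82°) = sin 59° cos 82° + cos 59° sin 82° = 0.6293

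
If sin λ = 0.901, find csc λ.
csc λ = 1/sin λ = 1.11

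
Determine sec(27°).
sec(27°) = 1.122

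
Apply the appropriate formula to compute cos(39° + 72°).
cos(39° + 72°) = cos 39° cos 72° - sin 39° sin 72° = -0.3584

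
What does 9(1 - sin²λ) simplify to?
9(1 - sin²λ) = 9(cos²λ) (using Pythagorean identity)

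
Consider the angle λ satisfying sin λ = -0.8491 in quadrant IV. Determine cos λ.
cos λ = √(1 - sin²λ) = 0.5282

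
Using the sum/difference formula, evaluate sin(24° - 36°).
sin(24° - 36°) = sin 24° cos 36° - cos 24° sin 36° = -0.2079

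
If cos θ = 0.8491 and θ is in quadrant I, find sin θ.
sin θ = 0.5282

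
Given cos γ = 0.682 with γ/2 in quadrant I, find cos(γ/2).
cos(γ/2) = ±√((1 + cos γ)/2); positive since γ/2 ∈ QI, so cos(γ/2) = 0.9171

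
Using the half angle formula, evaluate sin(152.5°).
sin(152.5°) = √((1 - cos 305°)/2) = 0.4617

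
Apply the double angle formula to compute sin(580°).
sin(580°) = 2 sin 290° cos 290° = -0.6428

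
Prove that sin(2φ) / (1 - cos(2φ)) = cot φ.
LHS = 2 sin φ cos φ / (2sin²φ) = cos φ/sin φ = cot φ = RHS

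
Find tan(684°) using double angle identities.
tan(684°) = 2 tan 342° / (1 - tan²342°) = -0.7265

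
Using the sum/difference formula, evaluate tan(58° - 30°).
tan(58° - 30°) = (tan 58° - tan 30°)/(1 + tan 58° tan 30°) = 0.5317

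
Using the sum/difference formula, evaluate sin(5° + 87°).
sin(5° + 87°) = sin 5° cos 87° + cos 5° sin 87° = 0.9994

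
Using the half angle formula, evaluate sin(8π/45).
sin(8π/45) = √((1 - cos 16π/45)/2) = 0.5299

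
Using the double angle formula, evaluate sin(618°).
sin(618°) = 2 sin 309° cos 309° = -0.9781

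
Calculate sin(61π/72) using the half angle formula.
sin(61π/72) = √((1 - cos 61π/36)/2) = 0.4617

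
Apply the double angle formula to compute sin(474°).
sin(474°) = 2 sin 237° cos 237° = 0.9135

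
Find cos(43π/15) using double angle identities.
cos(43π/15) = 2cos²43π/30 - 1 = -0.9135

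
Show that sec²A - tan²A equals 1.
LHS = 1/cos²A - sin²A/cos²A = (1 - sin²A)/cos²A = cos²A/cos²A = 1 = RHS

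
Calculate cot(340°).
cot(340°) = -2.747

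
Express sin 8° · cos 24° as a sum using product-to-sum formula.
sin 8° cos 24° = (1/2)[sin(8°+24°) + sin(8°-24°)]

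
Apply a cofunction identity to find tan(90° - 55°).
tan(90° - 55°) = cot(55°) = 0.7002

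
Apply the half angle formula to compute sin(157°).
sin(157°) = √((1 - cos 314°)/2) = 0.3907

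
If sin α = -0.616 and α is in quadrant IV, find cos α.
cos α = 0.7877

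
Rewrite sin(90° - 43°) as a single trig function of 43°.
sin(90° - 43°) = cos(43°)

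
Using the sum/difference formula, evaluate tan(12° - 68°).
tan(12° - 68°) = (tan 12° - tan 68°)/(1 + tan 12° tan 68°) = -1.483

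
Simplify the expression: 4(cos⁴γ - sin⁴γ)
4(cos⁴γ - sin⁴γ) = 4(cos(2γ)) (using Factoring + double angle)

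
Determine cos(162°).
cos(162°) = -0.9511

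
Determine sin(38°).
sin(38°) = 0.6157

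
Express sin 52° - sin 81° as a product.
sin 52° - sin 81° = 2 cos(66.5°) sin(-14.5°)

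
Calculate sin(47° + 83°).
sin(47° + 83°) = sin 47° cos 83° + cos 47° sin 83° = 0.766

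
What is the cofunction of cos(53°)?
cos(53°) = sin(90° - 53°) = sin(37°)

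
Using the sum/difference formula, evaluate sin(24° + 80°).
sin(24° + 80°) = sin 24° cos 80° + cos 24° sin 80° = 0.9703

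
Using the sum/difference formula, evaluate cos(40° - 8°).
cos(40° - 8°) = cos 40° cos 8° + sin 40° sin 8° = 0.848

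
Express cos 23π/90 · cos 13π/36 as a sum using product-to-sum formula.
cos 23π/90 cos 13π/36 = (1/2)[cos(23π/90-13π/36) + cos(23π/90+13π/36)]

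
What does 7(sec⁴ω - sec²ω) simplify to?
7(sec⁴ω - sec²ω) = 7(tan⁴ω + tan²ω) (using Pythagorean)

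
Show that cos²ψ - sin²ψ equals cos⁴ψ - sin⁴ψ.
RHS = (cos²ψ - sin²ψ)(cos²ψ + sin²ψ) = (cos²ψ - sin²ψ) · 1 = cos²ψ - sin²ψ = LHS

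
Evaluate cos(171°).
cos(171°) = -0.9877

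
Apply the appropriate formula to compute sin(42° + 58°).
sin(42° + 58°) = sin 42° cos 58° + cos 42° sin 58° = 0.9848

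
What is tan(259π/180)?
tan(259π/180) = 5.145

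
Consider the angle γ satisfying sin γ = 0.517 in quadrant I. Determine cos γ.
cos γ = √(1 - sin²γ) = 0.856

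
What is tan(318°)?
tan(318°) = -0.9004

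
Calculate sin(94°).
sin(94°) = 0.9976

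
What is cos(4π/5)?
cos(4π/5) = -0.809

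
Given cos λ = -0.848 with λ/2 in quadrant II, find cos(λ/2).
cos(λ/2) = ±√((1 + cos λ)/2); negative since λ/2 ∈ QII, so cos(λ/2) = -0.2757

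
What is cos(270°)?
cos(270°) = 0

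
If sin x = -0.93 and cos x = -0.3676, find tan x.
tan x = sin x / cos x = 2.53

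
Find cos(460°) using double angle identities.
cos(460°) = cos²230° - sin²230° = -0.1736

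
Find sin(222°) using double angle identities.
sin(222°) = 2 sin 111° cos 111° = -0.6691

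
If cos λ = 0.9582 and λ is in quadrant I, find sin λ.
sin λ = 0.2861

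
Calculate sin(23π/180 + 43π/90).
sin(23π/180 + 43π/90) = sin 23π/180 cos 43π/90 + cos 23π/180 sin 43π/90 = 0.9455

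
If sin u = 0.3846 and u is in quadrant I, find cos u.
cos u = 0.9231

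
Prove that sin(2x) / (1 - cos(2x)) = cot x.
LHS = 2 sin x cos x / (2sin²x) = cos x/sin x = cot x = RHS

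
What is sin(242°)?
sin(242°) = -0.8829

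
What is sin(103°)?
sin(103°) = 0.9744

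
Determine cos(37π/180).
cos(37π/180) = 0.7986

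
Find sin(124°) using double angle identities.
sin(124°) = 2 sin 62° cos 62° = 0.829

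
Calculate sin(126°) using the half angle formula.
sin(126°) = √((1 - cos 252°)/2) = 0.809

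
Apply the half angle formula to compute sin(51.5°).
sin(51.5°) = √((1 - cos 103°)/2) = 0.7826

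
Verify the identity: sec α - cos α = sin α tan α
LHS = 1/cos α - cos α = (1 - cos²α)/cos α = sin²α/cos α = sin α · (sin α/cos α) = sin α tan α = RHS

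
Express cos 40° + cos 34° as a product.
cos 40° + cos 34° = 2 cos(37°) cos(3°)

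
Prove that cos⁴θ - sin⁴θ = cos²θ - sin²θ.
LHS = (cos²θ - sin²θ)(cos²θ + sin²θ) = (cos²θ - sin²θ) · 1 = cos²θ - sin²θ = RHS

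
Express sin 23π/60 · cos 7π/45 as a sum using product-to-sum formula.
sin 23π/60 cos 7π/45 = (1/2)[sin(23π/60+7π/45) + sin(23π/60-7π/45)]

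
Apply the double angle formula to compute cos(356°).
cos(356°) = cos²178° - sin²178° = 0.9976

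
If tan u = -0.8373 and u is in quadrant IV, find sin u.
sin u = -0.642 (using tan²u + 1 = sec²u)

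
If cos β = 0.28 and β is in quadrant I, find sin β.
sin β = 0.96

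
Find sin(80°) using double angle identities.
sin(80°) = 2 sin 40° cos 40° = 0.9848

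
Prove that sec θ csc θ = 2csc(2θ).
RHS = 2/sin(2θ) = 2/(2 sin θ cos θ) = 1/(sin θ cos θ) = (1/cos θ)(1/sin θ) = sec θ csc θ = LHS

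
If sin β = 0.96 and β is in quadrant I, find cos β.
cos β = 0.28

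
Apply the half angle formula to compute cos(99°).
cos(99°) = -√((1 + cos 198°)/2) = -0.1564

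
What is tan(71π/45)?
tan(71π/45) = -4.011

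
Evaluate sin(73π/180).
sin(73π/180) = 0.9563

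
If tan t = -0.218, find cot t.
cot t = 1/tan t = -4.587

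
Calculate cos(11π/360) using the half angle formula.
cos(11π/360) = √((1 + cos 11π/180)/2) = 0.9954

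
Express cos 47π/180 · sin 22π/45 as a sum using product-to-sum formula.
cos 47π/180 sin 22π/45 = (1/2)[sin(47π/180+22π/45) - sin(47π/180-22π/45)]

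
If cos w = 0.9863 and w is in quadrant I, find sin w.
sin w = 0.165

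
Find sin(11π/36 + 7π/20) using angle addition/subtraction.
sin(11π/36 + 7π/20) = sin 11π/36 cos 7π/20 + cos 11π/36 sin 7π/20 = 0.8829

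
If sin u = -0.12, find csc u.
csc u = 1/sin u = -8.333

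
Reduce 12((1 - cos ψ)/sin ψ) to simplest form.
12((1 - cos ψ)/sin ψ) = 12(tan(ψ/2)) (using Half angle)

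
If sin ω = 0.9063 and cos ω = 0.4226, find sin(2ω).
sin(2ω) = 2 sin ω cos ω = 0.766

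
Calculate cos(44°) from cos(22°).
cos(44°) = cos²22° - sin²22° = 0.7193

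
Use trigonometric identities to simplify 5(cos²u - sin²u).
5(cos²u - sin²u) = 5(cos(2u)) (using Double angle)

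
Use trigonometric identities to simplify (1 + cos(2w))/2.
(1 + cos(2w))/2 = cos²w (using Power reduction)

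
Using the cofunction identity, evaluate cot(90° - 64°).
cot(90° - 64°) = tan(64°) = 2.05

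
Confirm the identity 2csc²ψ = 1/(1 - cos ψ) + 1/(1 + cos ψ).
RHS = [(1 + cos ψ) + (1 - cos ψ)] / [(1 - cos ψ)(1 + cos ψ)] = 2/(1 - cos²ψ) = 2/sin²ψ = 2csc²ψ = LHS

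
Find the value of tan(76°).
tan(76°) = 4.011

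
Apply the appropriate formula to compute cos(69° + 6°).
cos(69° + 6°) = cos 69° cos 6° - sin 69° sin 6° = (√6-√2)/4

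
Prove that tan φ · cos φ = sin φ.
LHS = (sin φ/cos φ) · cos φ = sin φ = RHS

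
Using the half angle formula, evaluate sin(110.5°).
sin(110.5°) = √((1 - cos 221°)/2) = 0.9367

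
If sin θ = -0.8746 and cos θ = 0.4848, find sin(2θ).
sin(2θ) = 2 sin θ cos θ = -0.848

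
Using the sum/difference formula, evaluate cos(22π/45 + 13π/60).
cos(22π/45 + 13π/60) = cos 22π/45 cos 13π/60 - sin 22π/45 sin 13π/60 = -0.6018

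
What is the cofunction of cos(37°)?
cos(37°) = sin(90° - 37°) = sin(53°)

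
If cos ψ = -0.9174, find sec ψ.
sec ψ = 1/cos ψ = -1.09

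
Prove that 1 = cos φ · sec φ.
RHS = cos φ · (1/cos φ) = 1 = LHS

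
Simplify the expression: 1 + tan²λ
1 + tan²λ = sec²λ (using Pythagorean identity)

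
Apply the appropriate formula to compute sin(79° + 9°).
sin(79° + 9°) = sin 79° cos 9° + cos 79° sin 9° = 0.9994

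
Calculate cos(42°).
cos(42°) = 0.7431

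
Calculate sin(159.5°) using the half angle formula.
sin(159.5°) = √((1 - cos 319°)/2) = 0.3502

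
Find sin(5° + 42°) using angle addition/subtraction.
sin(5° + 42°) = sin 5° cos 42° + cos 5° sin 42° = 0.7314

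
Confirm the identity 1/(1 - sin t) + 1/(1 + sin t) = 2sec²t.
LHS = [(1 + sin t) + (1 - sin t)] / [(1 - sin t)(1 + sin t)] = 2/(1 - sin²t) = 2/cos²t = 2sec²t = RHS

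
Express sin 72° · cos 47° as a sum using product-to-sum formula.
sin 72° cos 47° = (1/2)[sin(72°+47°) + sin(72°-47°)]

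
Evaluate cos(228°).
cos(228°) = -0.6691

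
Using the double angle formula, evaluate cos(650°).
cos(650°) = cos²325° - sin²325° = 0.342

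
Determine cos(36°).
cos(36°) = 0.809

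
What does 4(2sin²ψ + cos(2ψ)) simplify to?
4(2sin²ψ + cos(2ψ)) = 4 (using Double angle)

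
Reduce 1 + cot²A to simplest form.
1 + cot²A = csc²A (using Pythagorean identity)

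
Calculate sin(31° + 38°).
sin(31° + 38°) = sin 31° cos 38° + cos 31° sin 38° = 0.9336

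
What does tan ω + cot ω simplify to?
tan ω + cot ω = sec ω csc ω (using Quotient identities)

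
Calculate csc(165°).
csc(165°) = 3.864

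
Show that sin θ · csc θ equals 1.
LHS = sin θ · (1/sin θ) = 1 = RHS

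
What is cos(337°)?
cos(337°) = 0.9205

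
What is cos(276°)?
cos(276°) = 0.1045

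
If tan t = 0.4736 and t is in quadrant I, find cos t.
cos t = 0.9038 (using tan²t + 1 = sec²t)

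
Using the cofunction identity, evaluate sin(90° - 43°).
sin(90° - 43°) = cos(43°) = 0.7314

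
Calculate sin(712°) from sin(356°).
sin(712°) = 2 sin 356° cos 356° = -0.1392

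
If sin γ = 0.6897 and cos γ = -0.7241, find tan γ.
tan γ = sin γ / cos γ = -0.9525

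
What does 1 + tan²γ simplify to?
1 + tan²γ = sec²γ (using Pythagorean identity)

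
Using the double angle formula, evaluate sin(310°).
sin(310°) = 2 sin 155° cos 155° = -0.766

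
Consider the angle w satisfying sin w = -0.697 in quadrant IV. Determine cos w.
cos w = √(1 - sin²w) = 0.7171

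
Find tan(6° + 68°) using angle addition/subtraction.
tan(6° + 68°) = (tan 6° + tan 68°)/(1 - tan 6° tan 68°) = 3.487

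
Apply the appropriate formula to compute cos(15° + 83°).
cos(15° + 83°) = cos 15° cos 83° - sin 15° sin 83° = -0.1392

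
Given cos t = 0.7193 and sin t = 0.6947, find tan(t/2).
tan(t/2) = sin t / (1 + cos t) = 0.4041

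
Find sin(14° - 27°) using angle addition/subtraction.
sin(14° - 27°) = sin 14° cos 27° - cos 14° sin 27° = -0.225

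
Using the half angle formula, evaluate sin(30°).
sin(30°) = √((1 - cos 60°)/2) = 1/2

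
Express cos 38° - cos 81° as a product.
cos 38° - cos 81° = -2 sin(59.5°) sin(-21.5°)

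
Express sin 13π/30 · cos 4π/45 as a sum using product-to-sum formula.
sin 13π/30 cos 4π/45 = (1/2)[sin(13π/30+4π/45) + sin(13π/30-4π/45)]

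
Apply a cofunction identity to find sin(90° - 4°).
sin(90° - 4°) = cos(4°) = 0.9976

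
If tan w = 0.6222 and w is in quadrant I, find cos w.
cos w = 0.8491 (using tan²w + 1 = sec²w)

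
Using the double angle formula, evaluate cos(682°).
cos(682°) = cos²341° - sin²341° = 0.788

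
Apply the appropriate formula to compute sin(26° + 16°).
sin(26° + 16°) = sin 26° cos 16° + cos 26° sin 16° = 0.6691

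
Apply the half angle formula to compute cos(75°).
cos(75°) = √((1 + cos 150°)/2) = (√6-√2)/4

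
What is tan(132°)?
tan(132°) = -1.111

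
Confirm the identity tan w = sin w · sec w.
RHS = sin w · (1/cos w) = sin w/cos w = tan w = LHS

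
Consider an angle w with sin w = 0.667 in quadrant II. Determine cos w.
cos w = ±√(1 - sin²w) = -0.7451 (negative in QII)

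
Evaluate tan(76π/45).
tan(76π/45) = -1.483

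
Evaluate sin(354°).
sin(354°) = -0.1045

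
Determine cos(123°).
cos(123°) = -0.5446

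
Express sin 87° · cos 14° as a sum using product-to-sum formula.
sin 87° cos 14° = (1/2)[sin(87°+14°) + sin(87°-14°)]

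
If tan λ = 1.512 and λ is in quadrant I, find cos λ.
cos λ = 0.5516 (using tan²λ + 1 = sec²λ)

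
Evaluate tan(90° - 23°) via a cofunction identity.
tan(90° - 23°) = cot(23°) = 2.356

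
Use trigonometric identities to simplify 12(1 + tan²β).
12(1 + tan²β) = 12(sec²β) (using Pythagorean identity)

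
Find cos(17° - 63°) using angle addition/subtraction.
cos(17° - 63°) = cos 17° cos 63° + sin 17° sin 63° = 0.6947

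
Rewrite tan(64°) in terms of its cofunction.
tan(64°) = cot(90° - 64°) = cot(26°)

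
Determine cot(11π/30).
cot(11π/30) = 0.4452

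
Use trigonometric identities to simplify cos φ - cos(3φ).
cos φ - cos(3φ) = 2 sin(2φ) sin φ (using Sum-to-product)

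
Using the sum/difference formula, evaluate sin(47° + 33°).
sin(47° + 33°) = sin 47° cos 33° + cos 47° sin 33° = 0.9848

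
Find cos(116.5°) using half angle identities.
cos(116.5°) = -√((1 + cos 233°)/2) = -0.4462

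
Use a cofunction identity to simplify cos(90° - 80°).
cos(90° - 80°) = sin(80°)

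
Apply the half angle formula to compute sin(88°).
sin(88°) = √((1 - cos 176°)/2) = 0.9994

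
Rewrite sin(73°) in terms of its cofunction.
sin(73°) = cos(90° - 73°) = cos(17°)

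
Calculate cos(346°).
cos(346°) = 0.9703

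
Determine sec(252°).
sec(252°) = -3.236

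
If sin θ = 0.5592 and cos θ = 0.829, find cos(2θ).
cos(2θ) = cos²θ - sin²θ = 0.3745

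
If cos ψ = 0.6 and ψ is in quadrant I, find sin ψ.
sin ψ = 0.8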